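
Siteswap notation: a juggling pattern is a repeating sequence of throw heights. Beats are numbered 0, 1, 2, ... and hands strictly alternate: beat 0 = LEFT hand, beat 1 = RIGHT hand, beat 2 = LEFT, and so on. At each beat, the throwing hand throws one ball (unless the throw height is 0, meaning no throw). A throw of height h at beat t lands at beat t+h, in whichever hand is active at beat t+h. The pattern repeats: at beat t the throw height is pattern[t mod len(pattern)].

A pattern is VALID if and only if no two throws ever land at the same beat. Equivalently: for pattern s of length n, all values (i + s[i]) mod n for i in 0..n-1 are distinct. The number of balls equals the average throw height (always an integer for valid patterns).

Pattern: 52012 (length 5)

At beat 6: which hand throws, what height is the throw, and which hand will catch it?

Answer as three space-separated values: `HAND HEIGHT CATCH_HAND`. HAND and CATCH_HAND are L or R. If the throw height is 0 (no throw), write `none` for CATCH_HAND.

Answer: L 2 L

Derivation:
Beat 6: 6 mod 2 = 0, so hand = L
Throw height = pattern[6 mod 5] = pattern[1] = 2
Lands at beat 6+2=8, 8 mod 2 = 0, so catch hand = L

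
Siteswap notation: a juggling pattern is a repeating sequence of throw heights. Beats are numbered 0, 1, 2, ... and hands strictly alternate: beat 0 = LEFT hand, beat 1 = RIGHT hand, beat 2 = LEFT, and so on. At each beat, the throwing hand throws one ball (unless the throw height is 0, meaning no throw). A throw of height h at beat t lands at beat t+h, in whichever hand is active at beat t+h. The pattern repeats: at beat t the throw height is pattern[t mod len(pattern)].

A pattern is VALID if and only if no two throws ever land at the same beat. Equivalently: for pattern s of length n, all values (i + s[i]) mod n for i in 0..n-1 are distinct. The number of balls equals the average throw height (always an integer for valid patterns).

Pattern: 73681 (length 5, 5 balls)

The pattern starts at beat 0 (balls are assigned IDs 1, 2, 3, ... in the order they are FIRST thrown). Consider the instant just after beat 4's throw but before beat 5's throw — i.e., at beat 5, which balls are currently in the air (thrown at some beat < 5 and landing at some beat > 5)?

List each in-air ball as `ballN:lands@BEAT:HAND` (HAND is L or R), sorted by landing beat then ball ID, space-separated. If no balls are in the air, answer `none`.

Beat 0 (L): throw ball1 h=7 -> lands@7:R; in-air after throw: [b1@7:R]
Beat 1 (R): throw ball2 h=3 -> lands@4:L; in-air after throw: [b2@4:L b1@7:R]
Beat 2 (L): throw ball3 h=6 -> lands@8:L; in-air after throw: [b2@4:L b1@7:R b3@8:L]
Beat 3 (R): throw ball4 h=8 -> lands@11:R; in-air after throw: [b2@4:L b1@7:R b3@8:L b4@11:R]
Beat 4 (L): throw ball2 h=1 -> lands@5:R; in-air after throw: [b2@5:R b1@7:R b3@8:L b4@11:R]
Beat 5 (R): throw ball2 h=7 -> lands@12:L; in-air after throw: [b1@7:R b3@8:L b4@11:R b2@12:L]

Answer: ball1:lands@7:R ball3:lands@8:L ball4:lands@11:R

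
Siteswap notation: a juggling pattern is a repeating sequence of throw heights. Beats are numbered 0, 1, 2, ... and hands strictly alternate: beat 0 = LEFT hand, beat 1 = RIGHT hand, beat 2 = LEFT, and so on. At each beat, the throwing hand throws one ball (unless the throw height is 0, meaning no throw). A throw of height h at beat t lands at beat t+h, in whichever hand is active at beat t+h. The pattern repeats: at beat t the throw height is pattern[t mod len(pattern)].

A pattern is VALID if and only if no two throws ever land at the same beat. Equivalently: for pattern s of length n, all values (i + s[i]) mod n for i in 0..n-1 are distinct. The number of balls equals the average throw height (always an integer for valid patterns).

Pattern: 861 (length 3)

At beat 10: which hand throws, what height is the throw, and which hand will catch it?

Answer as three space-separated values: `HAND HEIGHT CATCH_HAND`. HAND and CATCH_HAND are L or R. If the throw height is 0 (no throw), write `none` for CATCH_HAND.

Answer: L 6 L

Derivation:
Beat 10: 10 mod 2 = 0, so hand = L
Throw height = pattern[10 mod 3] = pattern[1] = 6
Lands at beat 10+6=16, 16 mod 2 = 0, so catch hand = L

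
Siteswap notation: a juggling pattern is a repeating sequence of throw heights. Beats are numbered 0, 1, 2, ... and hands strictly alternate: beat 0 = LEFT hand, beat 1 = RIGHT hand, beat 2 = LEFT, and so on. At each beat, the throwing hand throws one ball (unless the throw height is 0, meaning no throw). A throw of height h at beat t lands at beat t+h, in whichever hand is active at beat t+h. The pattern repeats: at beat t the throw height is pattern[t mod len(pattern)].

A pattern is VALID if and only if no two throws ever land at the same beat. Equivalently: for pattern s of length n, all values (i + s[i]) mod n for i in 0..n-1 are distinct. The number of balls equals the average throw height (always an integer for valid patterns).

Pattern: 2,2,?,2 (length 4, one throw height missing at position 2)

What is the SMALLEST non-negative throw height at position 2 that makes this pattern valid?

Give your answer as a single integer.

i=0: (0 + 2) mod 4 = 2
i=1: (1 + 2) mod 4 = 3
i=2: s[i]=? (unknown)
i=3: (3 + 2) mod 4 = 1
Known residues: [1, 2, 3]; need a permutation of 0..3, so missing residue r = 0
Need (2 + s) mod 4 = 0; smallest s = (0 - 2) mod 4 = 2

Answer: 2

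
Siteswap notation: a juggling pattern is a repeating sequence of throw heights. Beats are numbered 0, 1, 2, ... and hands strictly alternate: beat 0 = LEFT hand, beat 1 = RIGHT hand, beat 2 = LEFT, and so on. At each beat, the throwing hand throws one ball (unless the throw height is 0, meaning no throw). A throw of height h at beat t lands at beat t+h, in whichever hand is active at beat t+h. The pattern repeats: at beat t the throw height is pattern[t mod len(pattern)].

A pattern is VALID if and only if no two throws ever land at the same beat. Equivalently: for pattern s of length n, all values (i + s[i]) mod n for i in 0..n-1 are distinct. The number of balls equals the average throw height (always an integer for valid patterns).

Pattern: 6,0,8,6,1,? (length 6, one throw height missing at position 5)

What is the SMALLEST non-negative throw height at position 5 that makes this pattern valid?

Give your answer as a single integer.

Answer: 3

Derivation:
i=0: (0 + 6) mod 6 = 0
i=1: (1 + 0) mod 6 = 1
i=2: (2 + 8) mod 6 = 4
i=3: (3 + 6) mod 6 = 3
i=4: (4 + 1) mod 6 = 5
i=5: s[i]=? (unknown)
Known residues: [0, 1, 3, 4, 5]; need a permutation of 0..5, so missing residue r = 2
Need (5 + s) mod 6 = 2; smallest s = (2 - 5) mod 6 = 3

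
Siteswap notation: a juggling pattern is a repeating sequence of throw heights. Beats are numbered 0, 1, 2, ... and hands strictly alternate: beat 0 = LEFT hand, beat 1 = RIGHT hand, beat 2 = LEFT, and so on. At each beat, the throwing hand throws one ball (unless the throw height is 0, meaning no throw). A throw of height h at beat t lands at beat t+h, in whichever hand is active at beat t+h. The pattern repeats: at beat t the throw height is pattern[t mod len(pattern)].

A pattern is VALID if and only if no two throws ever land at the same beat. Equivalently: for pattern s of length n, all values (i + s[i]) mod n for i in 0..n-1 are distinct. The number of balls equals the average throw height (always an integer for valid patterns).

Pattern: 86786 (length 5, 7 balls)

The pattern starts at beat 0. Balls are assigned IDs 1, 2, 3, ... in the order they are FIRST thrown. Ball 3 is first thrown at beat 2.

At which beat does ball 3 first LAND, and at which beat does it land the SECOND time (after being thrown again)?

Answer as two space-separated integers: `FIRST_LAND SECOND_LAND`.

Beat 0 (L): throw ball1 h=8 -> lands@8:L; in-air after throw: [b1@8:L]
Beat 1 (R): throw ball2 h=6 -> lands@7:R; in-air after throw: [b2@7:R b1@8:L]
Beat 2 (L): throw ball3 h=7 -> lands@9:R; in-air after throw: [b2@7:R b1@8:L b3@9:R]
Beat 3 (R): throw ball4 h=8 -> lands@11:R; in-air after throw: [b2@7:R b1@8:L b3@9:R b4@11:R]
Beat 4 (L): throw ball5 h=6 -> lands@10:L; in-air after throw: [b2@7:R b1@8:L b3@9:R b5@10:L b4@11:R]
Beat 5 (R): throw ball6 h=8 -> lands@13:R; in-air after throw: [b2@7:R b1@8:L b3@9:R b5@10:L b4@11:R b6@13:R]
Beat 6 (L): throw ball7 h=6 -> lands@12:L; in-air after throw: [b2@7:R b1@8:L b3@9:R b5@10:L b4@11:R b7@12:L b6@13:R]
Beat 7 (R): throw ball2 h=7 -> lands@14:L; in-air after throw: [b1@8:L b3@9:R b5@10:L b4@11:R b7@12:L b6@13:R b2@14:L]
Beat 8 (L): throw ball1 h=8 -> lands@16:L; in-air after throw: [b3@9:R b5@10:L b4@11:R b7@12:L b6@13:R b2@14:L b1@16:L]
Beat 9 (R): throw ball3 h=6 -> lands@15:R; in-air after throw: [b5@10:L b4@11:R b7@12:L b6@13:R b2@14:L b3@15:R b1@16:L]
Beat 10 (L): throw ball5 h=8 -> lands@18:L; in-air after throw: [b4@11:R b7@12:L b6@13:R b2@14:L b3@15:R b1@16:L b5@18:L]
Beat 11 (R): throw ball4 h=6 -> lands@17:R; in-air after throw: [b7@12:L b6@13:R b2@14:L b3@15:R b1@16:L b4@17:R b5@18:L]
Ball 3: thrown@2 h=7 -> first land @9; rethrown@9 h=6 -> second land @15

Answer: 9 15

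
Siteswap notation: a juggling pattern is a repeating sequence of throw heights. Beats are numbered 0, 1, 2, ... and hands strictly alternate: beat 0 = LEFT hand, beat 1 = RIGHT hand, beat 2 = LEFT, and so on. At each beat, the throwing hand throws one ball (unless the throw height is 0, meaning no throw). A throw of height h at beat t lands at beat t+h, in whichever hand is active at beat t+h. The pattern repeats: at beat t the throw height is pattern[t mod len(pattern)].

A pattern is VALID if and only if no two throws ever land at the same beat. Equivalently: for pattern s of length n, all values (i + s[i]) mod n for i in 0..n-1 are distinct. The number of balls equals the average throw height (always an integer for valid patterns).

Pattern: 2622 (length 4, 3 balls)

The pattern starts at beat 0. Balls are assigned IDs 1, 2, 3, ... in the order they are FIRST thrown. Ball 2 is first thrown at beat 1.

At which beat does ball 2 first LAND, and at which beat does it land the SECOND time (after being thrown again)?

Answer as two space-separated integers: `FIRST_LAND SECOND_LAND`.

Beat 0 (L): throw ball1 h=2 -> lands@2:L; in-air after throw: [b1@2:L]
Beat 1 (R): throw ball2 h=6 -> lands@7:R; in-air after throw: [b1@2:L b2@7:R]
Beat 2 (L): throw ball1 h=2 -> lands@4:L; in-air after throw: [b1@4:L b2@7:R]
Beat 3 (R): throw ball3 h=2 -> lands@5:R; in-air after throw: [b1@4:L b3@5:R b2@7:R]
Beat 4 (L): throw ball1 h=2 -> lands@6:L; in-air after throw: [b3@5:R b1@6:L b2@7:R]
Beat 5 (R): throw ball3 h=6 -> lands@11:R; in-air after throw: [b1@6:L b2@7:R b3@11:R]
Beat 6 (L): throw ball1 h=2 -> lands@8:L; in-air after throw: [b2@7:R b1@8:L b3@11:R]
Beat 7 (R): throw ball2 h=2 -> lands@9:R; in-air after throw: [b1@8:L b2@9:R b3@11:R]
Beat 8 (L): throw ball1 h=2 -> lands@10:L; in-air after throw: [b2@9:R b1@10:L b3@11:R]
Beat 9 (R): throw ball2 h=6 -> lands@15:R; in-air after throw: [b1@10:L b3@11:R b2@15:R]
Ball 2: thrown@1 h=6 -> first land @7; rethrown@7 h=2 -> second land @9

Answer: 7 9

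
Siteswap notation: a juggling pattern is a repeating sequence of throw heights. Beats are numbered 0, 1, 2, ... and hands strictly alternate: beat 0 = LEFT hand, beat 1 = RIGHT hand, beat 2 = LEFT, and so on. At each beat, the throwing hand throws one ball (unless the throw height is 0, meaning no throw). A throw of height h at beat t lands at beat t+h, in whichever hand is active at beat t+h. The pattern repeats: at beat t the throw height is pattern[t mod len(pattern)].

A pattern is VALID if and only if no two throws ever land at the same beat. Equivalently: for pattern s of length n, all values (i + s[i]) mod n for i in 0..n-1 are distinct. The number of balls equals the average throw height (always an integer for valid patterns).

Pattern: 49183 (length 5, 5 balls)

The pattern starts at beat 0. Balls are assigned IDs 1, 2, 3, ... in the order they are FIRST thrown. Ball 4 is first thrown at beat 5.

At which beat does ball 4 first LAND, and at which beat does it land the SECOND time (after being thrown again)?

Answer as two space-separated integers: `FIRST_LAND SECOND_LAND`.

Beat 0 (L): throw ball1 h=4 -> lands@4:L; in-air after throw: [b1@4:L]
Beat 1 (R): throw ball2 h=9 -> lands@10:L; in-air after throw: [b1@4:L b2@10:L]
Beat 2 (L): throw ball3 h=1 -> lands@3:R; in-air after throw: [b3@3:R b1@4:L b2@10:L]
Beat 3 (R): throw ball3 h=8 -> lands@11:R; in-air after throw: [b1@4:L b2@10:L b3@11:R]
Beat 4 (L): throw ball1 h=3 -> lands@7:R; in-air after throw: [b1@7:R b2@10:L b3@11:R]
Beat 5 (R): throw ball4 h=4 -> lands@9:R; in-air after throw: [b1@7:R b4@9:R b2@10:L b3@11:R]
Beat 6 (L): throw ball5 h=9 -> lands@15:R; in-air after throw: [b1@7:R b4@9:R b2@10:L b3@11:R b5@15:R]
Beat 7 (R): throw ball1 h=1 -> lands@8:L; in-air after throw: [b1@8:L b4@9:R b2@10:L b3@11:R b5@15:R]
Beat 8 (L): throw ball1 h=8 -> lands@16:L; in-air after throw: [b4@9:R b2@10:L b3@11:R b5@15:R b1@16:L]
Beat 9 (R): throw ball4 h=3 -> lands@12:L; in-air after throw: [b2@10:L b3@11:R b4@12:L b5@15:R b1@16:L]
Beat 10 (L): throw ball2 h=4 -> lands@14:L; in-air after throw: [b3@11:R b4@12:L b2@14:L b5@15:R b1@16:L]
Beat 11 (R): throw ball3 h=9 -> lands@20:L; in-air after throw: [b4@12:L b2@14:L b5@15:R b1@16:L b3@20:L]
Beat 12 (L): throw ball4 h=1 -> lands@13:R; in-air after throw: [b4@13:R b2@14:L b5@15:R b1@16:L b3@20:L]
Ball 4: thrown@5 h=4 -> first land @9; rethrown@9 h=3 -> second land @12

Answer: 9 12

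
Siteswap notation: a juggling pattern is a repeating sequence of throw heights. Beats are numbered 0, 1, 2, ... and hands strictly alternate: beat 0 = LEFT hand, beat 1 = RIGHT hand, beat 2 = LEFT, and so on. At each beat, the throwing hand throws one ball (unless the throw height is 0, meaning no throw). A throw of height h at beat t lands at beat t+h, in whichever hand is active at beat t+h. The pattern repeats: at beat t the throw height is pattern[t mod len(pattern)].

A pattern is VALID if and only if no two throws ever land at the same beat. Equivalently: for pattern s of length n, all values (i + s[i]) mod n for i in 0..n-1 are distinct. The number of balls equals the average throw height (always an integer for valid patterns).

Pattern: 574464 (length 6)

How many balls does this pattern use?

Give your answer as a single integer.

Answer: 5

Derivation:
Pattern = [5, 7, 4, 4, 6, 4], length n = 6
  position 0: throw height = 5, running sum = 5
  position 1: throw height = 7, running sum = 12
  position 2: throw height = 4, running sum = 16
  position 3: throw height = 4, running sum = 20
  position 4: throw height = 6, running sum = 26
  position 5: throw height = 4, running sum = 30
Total sum = 30; balls = sum / n = 30 / 6 = 5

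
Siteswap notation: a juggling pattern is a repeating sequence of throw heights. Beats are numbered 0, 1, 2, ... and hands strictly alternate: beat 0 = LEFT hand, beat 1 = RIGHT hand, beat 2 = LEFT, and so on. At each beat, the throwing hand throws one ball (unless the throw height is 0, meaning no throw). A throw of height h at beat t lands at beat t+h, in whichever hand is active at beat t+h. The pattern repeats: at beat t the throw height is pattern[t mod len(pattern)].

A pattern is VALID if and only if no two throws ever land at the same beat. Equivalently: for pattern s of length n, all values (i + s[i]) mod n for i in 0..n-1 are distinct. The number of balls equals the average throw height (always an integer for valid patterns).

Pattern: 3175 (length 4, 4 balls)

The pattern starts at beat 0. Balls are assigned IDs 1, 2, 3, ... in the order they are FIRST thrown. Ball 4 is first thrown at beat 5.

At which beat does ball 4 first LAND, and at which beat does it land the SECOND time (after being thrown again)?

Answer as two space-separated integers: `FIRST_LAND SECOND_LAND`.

Answer: 6 13

Derivation:
Beat 0 (L): throw ball1 h=3 -> lands@3:R; in-air after throw: [b1@3:R]
Beat 1 (R): throw ball2 h=1 -> lands@2:L; in-air after throw: [b2@2:L b1@3:R]
Beat 2 (L): throw ball2 h=7 -> lands@9:R; in-air after throw: [b1@3:R b2@9:R]
Beat 3 (R): throw ball1 h=5 -> lands@8:L; in-air after throw: [b1@8:L b2@9:R]
Beat 4 (L): throw ball3 h=3 -> lands@7:R; in-air after throw: [b3@7:R b1@8:L b2@9:R]
Beat 5 (R): throw ball4 h=1 -> lands@6:L; in-air after throw: [b4@6:L b3@7:R b1@8:L b2@9:R]
Beat 6 (L): throw ball4 h=7 -> lands@13:R; in-air after throw: [b3@7:R b1@8:L b2@9:R b4@13:R]
Beat 7 (R): throw ball3 h=5 -> lands@12:L; in-air after throw: [b1@8:L b2@9:R b3@12:L b4@13:R]
Beat 8 (L): throw ball1 h=3 -> lands@11:R; in-air after throw: [b2@9:R b1@11:R b3@12:L b4@13:R]
Beat 9 (R): throw ball2 h=1 -> lands@10:L; in-air after throw: [b2@10:L b1@11:R b3@12:L b4@13:R]
Beat 10 (L): throw ball2 h=7 -> lands@17:R; in-air after throw: [b1@11:R b3@12:L b4@13:R b2@17:R]
Beat 11 (R): throw ball1 h=5 -> lands@16:L; in-air after throw: [b3@12:L b4@13:R b1@16:L b2@17:R]
Beat 12 (L): throw ball3 h=3 -> lands@15:R; in-air after throw: [b4@13:R b3@15:R b1@16:L b2@17:R]
Beat 13 (R): throw ball4 h=1 -> lands@14:L; in-air after throw: [b4@14:L b3@15:R b1@16:L b2@17:R]
Ball 4: thrown@5 h=1 -> first land @6; rethrown@6 h=7 -> second land @13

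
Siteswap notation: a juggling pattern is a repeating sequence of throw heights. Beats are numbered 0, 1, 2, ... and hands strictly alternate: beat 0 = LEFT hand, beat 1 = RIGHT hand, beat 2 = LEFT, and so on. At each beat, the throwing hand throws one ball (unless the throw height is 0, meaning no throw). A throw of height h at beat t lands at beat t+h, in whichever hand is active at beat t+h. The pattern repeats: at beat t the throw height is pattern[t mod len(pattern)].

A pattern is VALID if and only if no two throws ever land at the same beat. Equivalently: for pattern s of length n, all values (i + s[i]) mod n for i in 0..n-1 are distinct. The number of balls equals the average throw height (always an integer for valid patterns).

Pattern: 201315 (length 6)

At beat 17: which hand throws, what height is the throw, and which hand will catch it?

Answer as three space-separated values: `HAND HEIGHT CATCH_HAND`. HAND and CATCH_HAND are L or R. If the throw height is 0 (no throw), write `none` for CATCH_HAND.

Answer: R 5 L

Derivation:
Beat 17: 17 mod 2 = 1, so hand = R
Throw height = pattern[17 mod 6] = pattern[5] = 5
Lands at beat 17+5=22, 22 mod 2 = 0, so catch hand = L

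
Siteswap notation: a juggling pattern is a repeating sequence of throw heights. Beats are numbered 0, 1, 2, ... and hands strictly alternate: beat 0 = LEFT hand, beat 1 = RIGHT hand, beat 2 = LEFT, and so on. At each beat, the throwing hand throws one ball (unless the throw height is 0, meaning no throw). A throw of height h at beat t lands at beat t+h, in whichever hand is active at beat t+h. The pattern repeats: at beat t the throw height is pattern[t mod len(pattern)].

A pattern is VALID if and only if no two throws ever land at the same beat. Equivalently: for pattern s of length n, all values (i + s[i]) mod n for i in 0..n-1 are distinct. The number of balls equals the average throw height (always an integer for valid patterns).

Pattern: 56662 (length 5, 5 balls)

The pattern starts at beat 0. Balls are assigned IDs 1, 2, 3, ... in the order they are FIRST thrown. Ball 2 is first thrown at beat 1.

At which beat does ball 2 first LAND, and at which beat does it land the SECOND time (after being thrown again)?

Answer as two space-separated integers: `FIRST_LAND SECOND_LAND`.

Answer: 7 13

Derivation:
Beat 0 (L): throw ball1 h=5 -> lands@5:R; in-air after throw: [b1@5:R]
Beat 1 (R): throw ball2 h=6 -> lands@7:R; in-air after throw: [b1@5:R b2@7:R]
Beat 2 (L): throw ball3 h=6 -> lands@8:L; in-air after throw: [b1@5:R b2@7:R b3@8:L]
Beat 3 (R): throw ball4 h=6 -> lands@9:R; in-air after throw: [b1@5:R b2@7:R b3@8:L b4@9:R]
Beat 4 (L): throw ball5 h=2 -> lands@6:L; in-air after throw: [b1@5:R b5@6:L b2@7:R b3@8:L b4@9:R]
Beat 5 (R): throw ball1 h=5 -> lands@10:L; in-air after throw: [b5@6:L b2@7:R b3@8:L b4@9:R b1@10:L]
Beat 6 (L): throw ball5 h=6 -> lands@12:L; in-air after throw: [b2@7:R b3@8:L b4@9:R b1@10:L b5@12:L]
Beat 7 (R): throw ball2 h=6 -> lands@13:R; in-air after throw: [b3@8:L b4@9:R b1@10:L b5@12:L b2@13:R]
Beat 8 (L): throw ball3 h=6 -> lands@14:L; in-air after throw: [b4@9:R b1@10:L b5@12:L b2@13:R b3@14:L]
Beat 9 (R): throw ball4 h=2 -> lands@11:R; in-air after throw: [b1@10:L b4@11:R b5@12:L b2@13:R b3@14:L]
Beat 10 (L): throw ball1 h=5 -> lands@15:R; in-air after throw: [b4@11:R b5@12:L b2@13:R b3@14:L b1@15:R]
Beat 11 (R): throw ball4 h=6 -> lands@17:R; in-air after throw: [b5@12:L b2@13:R b3@14:L b1@15:R b4@17:R]
Ball 2: thrown@1 h=6 -> first land @7; rethrown@7 h=6 -> second land @13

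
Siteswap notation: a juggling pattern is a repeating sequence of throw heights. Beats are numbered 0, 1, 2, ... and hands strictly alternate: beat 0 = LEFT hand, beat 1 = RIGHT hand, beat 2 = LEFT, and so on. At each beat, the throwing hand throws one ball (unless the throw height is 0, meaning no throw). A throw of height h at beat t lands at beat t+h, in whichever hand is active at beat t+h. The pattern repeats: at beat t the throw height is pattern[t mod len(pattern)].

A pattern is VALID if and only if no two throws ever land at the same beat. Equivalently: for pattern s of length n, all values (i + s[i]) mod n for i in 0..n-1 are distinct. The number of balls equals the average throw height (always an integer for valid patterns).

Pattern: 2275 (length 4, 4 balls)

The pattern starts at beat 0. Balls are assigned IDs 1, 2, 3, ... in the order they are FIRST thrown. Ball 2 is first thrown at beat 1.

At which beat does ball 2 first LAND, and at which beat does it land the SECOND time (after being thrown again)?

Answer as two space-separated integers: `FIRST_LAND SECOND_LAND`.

Answer: 3 8

Derivation:
Beat 0 (L): throw ball1 h=2 -> lands@2:L; in-air after throw: [b1@2:L]
Beat 1 (R): throw ball2 h=2 -> lands@3:R; in-air after throw: [b1@2:L b2@3:R]
Beat 2 (L): throw ball1 h=7 -> lands@9:R; in-air after throw: [b2@3:R b1@9:R]
Beat 3 (R): throw ball2 h=5 -> lands@8:L; in-air after throw: [b2@8:L b1@9:R]
Beat 4 (L): throw ball3 h=2 -> lands@6:L; in-air after throw: [b3@6:L b2@8:L b1@9:R]
Beat 5 (R): throw ball4 h=2 -> lands@7:R; in-air after throw: [b3@6:L b4@7:R b2@8:L b1@9:R]
Beat 6 (L): throw ball3 h=7 -> lands@13:R; in-air after throw: [b4@7:R b2@8:L b1@9:R b3@13:R]
Beat 7 (R): throw ball4 h=5 -> lands@12:L; in-air after throw: [b2@8:L b1@9:R b4@12:L b3@13:R]
Beat 8 (L): throw ball2 h=2 -> lands@10:L; in-air after throw: [b1@9:R b2@10:L b4@12:L b3@13:R]
Ball 2: thrown@1 h=2 -> first land @3; rethrown@3 h=5 -> second land @8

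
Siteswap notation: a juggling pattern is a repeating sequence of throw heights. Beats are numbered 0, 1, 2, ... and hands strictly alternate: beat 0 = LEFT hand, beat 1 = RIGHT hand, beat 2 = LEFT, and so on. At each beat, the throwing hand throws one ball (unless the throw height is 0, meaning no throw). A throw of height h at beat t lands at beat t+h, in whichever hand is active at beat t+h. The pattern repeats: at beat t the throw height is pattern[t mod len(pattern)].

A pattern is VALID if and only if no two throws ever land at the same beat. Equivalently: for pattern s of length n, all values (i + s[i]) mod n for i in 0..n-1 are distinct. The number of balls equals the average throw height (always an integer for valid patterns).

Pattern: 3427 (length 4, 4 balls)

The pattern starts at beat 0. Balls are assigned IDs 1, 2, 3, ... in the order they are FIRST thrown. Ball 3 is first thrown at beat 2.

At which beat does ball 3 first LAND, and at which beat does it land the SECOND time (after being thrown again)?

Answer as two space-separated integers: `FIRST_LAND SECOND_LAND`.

Beat 0 (L): throw ball1 h=3 -> lands@3:R; in-air after throw: [b1@3:R]
Beat 1 (R): throw ball2 h=4 -> lands@5:R; in-air after throw: [b1@3:R b2@5:R]
Beat 2 (L): throw ball3 h=2 -> lands@4:L; in-air after throw: [b1@3:R b3@4:L b2@5:R]
Beat 3 (R): throw ball1 h=7 -> lands@10:L; in-air after throw: [b3@4:L b2@5:R b1@10:L]
Beat 4 (L): throw ball3 h=3 -> lands@7:R; in-air after throw: [b2@5:R b3@7:R b1@10:L]
Beat 5 (R): throw ball2 h=4 -> lands@9:R; in-air after throw: [b3@7:R b2@9:R b1@10:L]
Beat 6 (L): throw ball4 h=2 -> lands@8:L; in-air after throw: [b3@7:R b4@8:L b2@9:R b1@10:L]
Beat 7 (R): throw ball3 h=7 -> lands@14:L; in-air after throw: [b4@8:L b2@9:R b1@10:L b3@14:L]
Ball 3: thrown@2 h=2 -> first land @4; rethrown@4 h=3 -> second land @7

Answer: 4 7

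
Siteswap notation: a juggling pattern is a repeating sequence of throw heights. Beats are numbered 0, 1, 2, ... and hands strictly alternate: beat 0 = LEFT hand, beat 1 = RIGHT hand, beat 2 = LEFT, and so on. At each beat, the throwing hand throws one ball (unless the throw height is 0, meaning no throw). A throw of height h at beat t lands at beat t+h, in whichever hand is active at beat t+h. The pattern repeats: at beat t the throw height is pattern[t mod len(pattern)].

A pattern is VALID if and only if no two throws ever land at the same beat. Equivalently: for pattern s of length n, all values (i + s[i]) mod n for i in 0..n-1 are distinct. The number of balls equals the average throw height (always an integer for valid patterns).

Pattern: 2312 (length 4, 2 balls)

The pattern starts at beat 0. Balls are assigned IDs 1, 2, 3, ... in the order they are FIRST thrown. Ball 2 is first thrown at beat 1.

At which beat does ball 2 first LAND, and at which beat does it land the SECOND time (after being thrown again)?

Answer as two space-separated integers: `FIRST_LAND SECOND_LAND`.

Answer: 4 6

Derivation:
Beat 0 (L): throw ball1 h=2 -> lands@2:L; in-air after throw: [b1@2:L]
Beat 1 (R): throw ball2 h=3 -> lands@4:L; in-air after throw: [b1@2:L b2@4:L]
Beat 2 (L): throw ball1 h=1 -> lands@3:R; in-air after throw: [b1@3:R b2@4:L]
Beat 3 (R): throw ball1 h=2 -> lands@5:R; in-air after throw: [b2@4:L b1@5:R]
Beat 4 (L): throw ball2 h=2 -> lands@6:L; in-air after throw: [b1@5:R b2@6:L]
Beat 5 (R): throw ball1 h=3 -> lands@8:L; in-air after throw: [b2@6:L b1@8:L]
Beat 6 (L): throw ball2 h=1 -> lands@7:R; in-air after throw: [b2@7:R b1@8:L]
Ball 2: thrown@1 h=3 -> first land @4; rethrown@4 h=2 -> second land @6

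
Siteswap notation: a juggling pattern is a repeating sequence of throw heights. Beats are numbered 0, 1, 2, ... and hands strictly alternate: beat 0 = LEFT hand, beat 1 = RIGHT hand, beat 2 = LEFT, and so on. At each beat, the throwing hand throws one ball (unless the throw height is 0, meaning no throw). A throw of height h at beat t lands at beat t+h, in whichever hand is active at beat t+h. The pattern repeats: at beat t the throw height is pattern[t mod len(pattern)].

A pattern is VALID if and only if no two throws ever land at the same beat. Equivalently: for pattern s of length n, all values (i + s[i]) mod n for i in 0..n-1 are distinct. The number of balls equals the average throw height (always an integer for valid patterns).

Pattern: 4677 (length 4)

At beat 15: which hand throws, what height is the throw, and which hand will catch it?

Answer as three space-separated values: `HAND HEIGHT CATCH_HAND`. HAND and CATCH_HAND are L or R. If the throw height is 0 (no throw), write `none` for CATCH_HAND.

Answer: R 7 L

Derivation:
Beat 15: 15 mod 2 = 1, so hand = R
Throw height = pattern[15 mod 4] = pattern[3] = 7
Lands at beat 15+7=22, 22 mod 2 = 0, so catch hand = L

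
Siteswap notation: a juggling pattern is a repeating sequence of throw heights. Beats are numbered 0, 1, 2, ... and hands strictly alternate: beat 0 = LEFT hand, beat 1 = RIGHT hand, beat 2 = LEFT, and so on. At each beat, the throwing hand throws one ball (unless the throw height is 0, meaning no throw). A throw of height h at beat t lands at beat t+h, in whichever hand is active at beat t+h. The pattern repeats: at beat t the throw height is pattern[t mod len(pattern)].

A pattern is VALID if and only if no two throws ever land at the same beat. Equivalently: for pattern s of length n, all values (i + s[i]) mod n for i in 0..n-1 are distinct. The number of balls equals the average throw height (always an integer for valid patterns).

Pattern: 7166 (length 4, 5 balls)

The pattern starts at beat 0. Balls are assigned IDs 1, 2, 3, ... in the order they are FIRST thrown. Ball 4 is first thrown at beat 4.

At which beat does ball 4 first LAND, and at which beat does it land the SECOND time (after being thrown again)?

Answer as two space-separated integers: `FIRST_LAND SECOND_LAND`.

Answer: 11 17

Derivation:
Beat 0 (L): throw ball1 h=7 -> lands@7:R; in-air after throw: [b1@7:R]
Beat 1 (R): throw ball2 h=1 -> lands@2:L; in-air after throw: [b2@2:L b1@7:R]
Beat 2 (L): throw ball2 h=6 -> lands@8:L; in-air after throw: [b1@7:R b2@8:L]
Beat 3 (R): throw ball3 h=6 -> lands@9:R; in-air after throw: [b1@7:R b2@8:L b3@9:R]
Beat 4 (L): throw ball4 h=7 -> lands@11:R; in-air after throw: [b1@7:R b2@8:L b3@9:R b4@11:R]
Beat 5 (R): throw ball5 h=1 -> lands@6:L; in-air after throw: [b5@6:L b1@7:R b2@8:L b3@9:R b4@11:R]
Beat 6 (L): throw ball5 h=6 -> lands@12:L; in-air after throw: [b1@7:R b2@8:L b3@9:R b4@11:R b5@12:L]
Beat 7 (R): throw ball1 h=6 -> lands@13:R; in-air after throw: [b2@8:L b3@9:R b4@11:R b5@12:L b1@13:R]
Beat 8 (L): throw ball2 h=7 -> lands@15:R; in-air after throw: [b3@9:R b4@11:R b5@12:L b1@13:R b2@15:R]
Beat 9 (R): throw ball3 h=1 -> lands@10:L; in-air after throw: [b3@10:L b4@11:R b5@12:L b1@13:R b2@15:R]
Beat 10 (L): throw ball3 h=6 -> lands@16:L; in-air after throw: [b4@11:R b5@12:L b1@13:R b2@15:R b3@16:L]
Beat 11 (R): throw ball4 h=6 -> lands@17:R; in-air after throw: [b5@12:L b1@13:R b2@15:R b3@16:L b4@17:R]
Beat 12 (L): throw ball5 h=7 -> lands@19:R; in-air after throw: [b1@13:R b2@15:R b3@16:L b4@17:R b5@19:R]
Ball 4: thrown@4 h=7 -> first land @11; rethrown@11 h=6 -> second land @17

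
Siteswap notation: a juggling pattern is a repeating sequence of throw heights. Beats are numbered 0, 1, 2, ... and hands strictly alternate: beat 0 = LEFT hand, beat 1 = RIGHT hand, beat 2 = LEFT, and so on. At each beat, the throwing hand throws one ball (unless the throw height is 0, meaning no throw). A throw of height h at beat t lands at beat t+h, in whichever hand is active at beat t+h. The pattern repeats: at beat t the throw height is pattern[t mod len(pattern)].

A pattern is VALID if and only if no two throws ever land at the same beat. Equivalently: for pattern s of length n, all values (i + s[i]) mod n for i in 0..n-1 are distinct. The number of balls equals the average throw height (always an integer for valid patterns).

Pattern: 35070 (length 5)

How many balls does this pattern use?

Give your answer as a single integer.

Answer: 3

Derivation:
Pattern = [3, 5, 0, 7, 0], length n = 5
  position 0: throw height = 3, running sum = 3
  position 1: throw height = 5, running sum = 8
  position 2: throw height = 0, running sum = 8
  position 3: throw height = 7, running sum = 15
  position 4: throw height = 0, running sum = 15
Total sum = 15; balls = sum / n = 15 / 5 = 3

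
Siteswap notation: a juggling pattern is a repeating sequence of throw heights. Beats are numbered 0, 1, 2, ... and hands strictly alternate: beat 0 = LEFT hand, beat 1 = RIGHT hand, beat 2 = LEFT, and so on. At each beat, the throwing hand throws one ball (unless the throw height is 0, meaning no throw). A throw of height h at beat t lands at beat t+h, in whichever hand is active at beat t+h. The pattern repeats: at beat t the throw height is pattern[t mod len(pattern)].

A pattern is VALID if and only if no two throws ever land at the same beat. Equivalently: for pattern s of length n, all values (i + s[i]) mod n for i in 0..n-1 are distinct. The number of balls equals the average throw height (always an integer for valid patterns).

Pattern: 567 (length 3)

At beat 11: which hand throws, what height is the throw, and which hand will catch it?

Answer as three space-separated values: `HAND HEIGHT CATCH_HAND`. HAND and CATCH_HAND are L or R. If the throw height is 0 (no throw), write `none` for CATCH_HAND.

Answer: R 7 L

Derivation:
Beat 11: 11 mod 2 = 1, so hand = R
Throw height = pattern[11 mod 3] = pattern[2] = 7
Lands at beat 11+7=18, 18 mod 2 = 0, so catch hand = L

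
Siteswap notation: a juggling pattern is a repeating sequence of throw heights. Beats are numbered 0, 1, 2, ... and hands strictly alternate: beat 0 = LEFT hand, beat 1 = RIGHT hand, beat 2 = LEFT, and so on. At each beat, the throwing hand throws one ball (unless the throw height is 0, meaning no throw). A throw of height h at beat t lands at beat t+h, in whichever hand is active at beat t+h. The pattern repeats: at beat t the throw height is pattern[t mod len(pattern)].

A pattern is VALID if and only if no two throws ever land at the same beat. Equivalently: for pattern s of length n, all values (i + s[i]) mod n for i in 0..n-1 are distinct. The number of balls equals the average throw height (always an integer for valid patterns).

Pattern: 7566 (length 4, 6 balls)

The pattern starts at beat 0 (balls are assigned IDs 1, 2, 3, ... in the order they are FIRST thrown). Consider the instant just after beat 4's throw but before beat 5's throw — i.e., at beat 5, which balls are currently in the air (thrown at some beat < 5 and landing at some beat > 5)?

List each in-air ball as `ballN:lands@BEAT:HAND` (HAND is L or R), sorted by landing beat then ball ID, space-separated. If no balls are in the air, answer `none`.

Answer: ball2:lands@6:L ball1:lands@7:R ball3:lands@8:L ball4:lands@9:R ball5:lands@11:R

Derivation:
Beat 0 (L): throw ball1 h=7 -> lands@7:R; in-air after throw: [b1@7:R]
Beat 1 (R): throw ball2 h=5 -> lands@6:L; in-air after throw: [b2@6:L b1@7:R]
Beat 2 (L): throw ball3 h=6 -> lands@8:L; in-air after throw: [b2@6:L b1@7:R b3@8:L]
Beat 3 (R): throw ball4 h=6 -> lands@9:R; in-air after throw: [b2@6:L b1@7:R b3@8:L b4@9:R]
Beat 4 (L): throw ball5 h=7 -> lands@11:R; in-air after throw: [b2@6:L b1@7:R b3@8:L b4@9:R b5@11:R]
Beat 5 (R): throw ball6 h=5 -> lands@10:L; in-air after throw: [b2@6:L b1@7:R b3@8:L b4@9:R b6@10:L b5@11:R]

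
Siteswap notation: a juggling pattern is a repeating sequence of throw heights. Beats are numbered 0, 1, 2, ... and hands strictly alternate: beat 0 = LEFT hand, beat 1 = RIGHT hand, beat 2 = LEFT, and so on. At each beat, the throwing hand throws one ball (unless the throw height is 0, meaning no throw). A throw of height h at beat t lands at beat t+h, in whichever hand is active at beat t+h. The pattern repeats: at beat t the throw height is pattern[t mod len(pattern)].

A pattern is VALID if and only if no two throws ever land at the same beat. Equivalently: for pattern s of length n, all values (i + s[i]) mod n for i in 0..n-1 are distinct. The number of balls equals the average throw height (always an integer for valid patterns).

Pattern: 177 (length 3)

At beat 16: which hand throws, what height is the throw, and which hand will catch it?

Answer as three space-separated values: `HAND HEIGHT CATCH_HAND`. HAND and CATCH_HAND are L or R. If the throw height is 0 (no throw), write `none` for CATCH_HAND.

Answer: L 7 R

Derivation:
Beat 16: 16 mod 2 = 0, so hand = L
Throw height = pattern[16 mod 3] = pattern[1] = 7
Lands at beat 16+7=23, 23 mod 2 = 1, so catch hand = R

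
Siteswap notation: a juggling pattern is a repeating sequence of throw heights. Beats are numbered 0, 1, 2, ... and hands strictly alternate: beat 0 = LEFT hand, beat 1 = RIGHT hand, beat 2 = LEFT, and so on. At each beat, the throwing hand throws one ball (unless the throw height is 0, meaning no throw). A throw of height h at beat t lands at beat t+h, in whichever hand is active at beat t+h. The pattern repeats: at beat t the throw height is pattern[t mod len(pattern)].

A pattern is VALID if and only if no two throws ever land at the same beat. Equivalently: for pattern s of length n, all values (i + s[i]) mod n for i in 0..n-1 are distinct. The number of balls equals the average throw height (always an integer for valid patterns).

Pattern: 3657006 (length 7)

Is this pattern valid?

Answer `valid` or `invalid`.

i=0: (i + s[i]) mod n = (0 + 3) mod 7 = 3
i=1: (i + s[i]) mod n = (1 + 6) mod 7 = 0
i=2: (i + s[i]) mod n = (2 + 5) mod 7 = 0
i=3: (i + s[i]) mod n = (3 + 7) mod 7 = 3
i=4: (i + s[i]) mod n = (4 + 0) mod 7 = 4
i=5: (i + s[i]) mod n = (5 + 0) mod 7 = 5
i=6: (i + s[i]) mod n = (6 + 6) mod 7 = 5
Residues: [3, 0, 0, 3, 4, 5, 5], distinct: False

Answer: invalid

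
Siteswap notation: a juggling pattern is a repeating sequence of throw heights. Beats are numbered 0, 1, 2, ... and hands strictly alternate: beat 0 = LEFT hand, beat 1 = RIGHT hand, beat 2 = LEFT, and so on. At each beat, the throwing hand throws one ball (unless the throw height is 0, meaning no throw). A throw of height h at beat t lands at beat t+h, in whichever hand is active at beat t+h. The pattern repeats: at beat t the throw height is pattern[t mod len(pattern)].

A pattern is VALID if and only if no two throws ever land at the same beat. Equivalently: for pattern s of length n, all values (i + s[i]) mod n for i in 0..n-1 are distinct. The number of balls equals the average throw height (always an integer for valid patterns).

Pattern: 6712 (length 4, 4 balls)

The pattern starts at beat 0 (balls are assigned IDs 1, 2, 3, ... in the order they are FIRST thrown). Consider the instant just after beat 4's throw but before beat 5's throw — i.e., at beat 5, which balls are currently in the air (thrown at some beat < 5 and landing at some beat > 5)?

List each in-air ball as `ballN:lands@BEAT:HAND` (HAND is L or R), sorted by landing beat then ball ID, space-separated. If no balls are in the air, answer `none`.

Beat 0 (L): throw ball1 h=6 -> lands@6:L; in-air after throw: [b1@6:L]
Beat 1 (R): throw ball2 h=7 -> lands@8:L; in-air after throw: [b1@6:L b2@8:L]
Beat 2 (L): throw ball3 h=1 -> lands@3:R; in-air after throw: [b3@3:R b1@6:L b2@8:L]
Beat 3 (R): throw ball3 h=2 -> lands@5:R; in-air after throw: [b3@5:R b1@6:L b2@8:L]
Beat 4 (L): throw ball4 h=6 -> lands@10:L; in-air after throw: [b3@5:R b1@6:L b2@8:L b4@10:L]
Beat 5 (R): throw ball3 h=7 -> lands@12:L; in-air after throw: [b1@6:L b2@8:L b4@10:L b3@12:L]

Answer: ball1:lands@6:L ball2:lands@8:L ball4:lands@10:L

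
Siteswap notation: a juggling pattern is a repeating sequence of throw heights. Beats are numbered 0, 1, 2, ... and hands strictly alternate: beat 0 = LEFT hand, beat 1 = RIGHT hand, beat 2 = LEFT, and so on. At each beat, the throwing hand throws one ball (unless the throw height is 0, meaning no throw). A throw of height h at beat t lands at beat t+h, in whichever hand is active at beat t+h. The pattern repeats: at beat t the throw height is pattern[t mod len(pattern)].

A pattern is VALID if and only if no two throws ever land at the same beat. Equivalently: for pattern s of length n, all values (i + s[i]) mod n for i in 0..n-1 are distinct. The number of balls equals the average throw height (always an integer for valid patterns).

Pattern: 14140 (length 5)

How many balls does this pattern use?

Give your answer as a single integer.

Answer: 2

Derivation:
Pattern = [1, 4, 1, 4, 0], length n = 5
  position 0: throw height = 1, running sum = 1
  position 1: throw height = 4, running sum = 5
  position 2: throw height = 1, running sum = 6
  position 3: throw height = 4, running sum = 10
  position 4: throw height = 0, running sum = 10
Total sum = 10; balls = sum / n = 10 / 5 = 2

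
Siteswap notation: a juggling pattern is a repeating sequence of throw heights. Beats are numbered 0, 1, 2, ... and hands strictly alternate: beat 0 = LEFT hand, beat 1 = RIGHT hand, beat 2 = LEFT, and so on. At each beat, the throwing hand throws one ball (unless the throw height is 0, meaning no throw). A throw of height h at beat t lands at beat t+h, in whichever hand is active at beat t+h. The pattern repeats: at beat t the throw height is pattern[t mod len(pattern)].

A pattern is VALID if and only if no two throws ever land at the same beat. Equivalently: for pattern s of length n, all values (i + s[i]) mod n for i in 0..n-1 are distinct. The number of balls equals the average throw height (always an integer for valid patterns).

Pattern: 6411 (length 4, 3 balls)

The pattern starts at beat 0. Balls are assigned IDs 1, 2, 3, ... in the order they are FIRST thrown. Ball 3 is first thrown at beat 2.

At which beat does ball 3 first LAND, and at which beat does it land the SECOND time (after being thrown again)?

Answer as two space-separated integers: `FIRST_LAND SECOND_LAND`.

Answer: 3 4

Derivation:
Beat 0 (L): throw ball1 h=6 -> lands@6:L; in-air after throw: [b1@6:L]
Beat 1 (R): throw ball2 h=4 -> lands@5:R; in-air after throw: [b2@5:R b1@6:L]
Beat 2 (L): throw ball3 h=1 -> lands@3:R; in-air after throw: [b3@3:R b2@5:R b1@6:L]
Beat 3 (R): throw ball3 h=1 -> lands@4:L; in-air after throw: [b3@4:L b2@5:R b1@6:L]
Beat 4 (L): throw ball3 h=6 -> lands@10:L; in-air after throw: [b2@5:R b1@6:L b3@10:L]
Ball 3: thrown@2 h=1 -> first land @3; rethrown@3 h=1 -> second land @4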